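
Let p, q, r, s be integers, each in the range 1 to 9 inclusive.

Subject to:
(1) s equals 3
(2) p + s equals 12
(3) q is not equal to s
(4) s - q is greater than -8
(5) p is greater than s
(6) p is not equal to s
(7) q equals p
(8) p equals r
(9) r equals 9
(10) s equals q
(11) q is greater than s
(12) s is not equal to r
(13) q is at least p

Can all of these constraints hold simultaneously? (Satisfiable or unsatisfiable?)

Constraint 1 fixes s = 3 and constraint 9 fixes r = 9. Constraints 7, 8, and 10 give s = q = p = r, so s = r. But 3 ≠ 9 — contradiction.

Unsatisfiable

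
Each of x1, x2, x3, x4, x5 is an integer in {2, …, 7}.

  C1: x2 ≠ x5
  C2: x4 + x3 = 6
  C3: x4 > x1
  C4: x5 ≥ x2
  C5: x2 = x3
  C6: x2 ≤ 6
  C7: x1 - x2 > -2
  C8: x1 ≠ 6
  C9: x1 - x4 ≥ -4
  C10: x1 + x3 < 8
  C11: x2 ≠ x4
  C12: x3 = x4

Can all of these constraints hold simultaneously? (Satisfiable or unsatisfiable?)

From constraints 5 and 12, x2 = x3 = x4, so x2 = x4. But constraint 11 says x2 ≠ x4. Contradiction.

Unsatisfiable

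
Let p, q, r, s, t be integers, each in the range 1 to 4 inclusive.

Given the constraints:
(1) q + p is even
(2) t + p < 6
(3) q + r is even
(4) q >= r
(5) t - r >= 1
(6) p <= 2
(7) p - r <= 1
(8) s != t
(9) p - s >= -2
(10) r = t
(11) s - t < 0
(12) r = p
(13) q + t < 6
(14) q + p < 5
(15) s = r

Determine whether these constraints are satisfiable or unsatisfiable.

Unsatisfiable

From constraints 10 and 15, s = r = t, so s = t. But constraint 8 says s ≠ t. Contradiction.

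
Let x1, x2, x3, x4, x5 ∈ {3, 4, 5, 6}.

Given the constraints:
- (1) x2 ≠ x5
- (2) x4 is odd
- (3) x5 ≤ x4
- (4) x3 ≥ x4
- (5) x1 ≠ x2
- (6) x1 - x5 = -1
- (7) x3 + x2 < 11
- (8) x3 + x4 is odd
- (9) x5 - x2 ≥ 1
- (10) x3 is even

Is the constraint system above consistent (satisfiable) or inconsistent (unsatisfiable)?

Setting (x1, x2, x3, x4, x5) = (4, 3, 6, 5, 5) satisfies everything: constraint 6: x1 - x5 = -1; constraint 7: x3 + x2 = 9, and the others follow.

Satisfiable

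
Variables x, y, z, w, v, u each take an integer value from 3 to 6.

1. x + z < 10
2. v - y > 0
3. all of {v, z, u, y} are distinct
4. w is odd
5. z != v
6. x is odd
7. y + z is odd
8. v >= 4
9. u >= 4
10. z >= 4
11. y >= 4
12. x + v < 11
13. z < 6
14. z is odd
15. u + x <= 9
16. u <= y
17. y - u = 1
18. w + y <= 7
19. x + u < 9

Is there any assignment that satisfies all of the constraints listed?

Constraints 8, 9, 10, and 11 confine each of v, z, u, y to the 3 values {4, …, 6} (the domain already gives each ≤ 6).
Constraint 3 requires all 4 of them to be distinct, but only 3 values are available — impossible by the pigeonhole principle.

Unsatisfiable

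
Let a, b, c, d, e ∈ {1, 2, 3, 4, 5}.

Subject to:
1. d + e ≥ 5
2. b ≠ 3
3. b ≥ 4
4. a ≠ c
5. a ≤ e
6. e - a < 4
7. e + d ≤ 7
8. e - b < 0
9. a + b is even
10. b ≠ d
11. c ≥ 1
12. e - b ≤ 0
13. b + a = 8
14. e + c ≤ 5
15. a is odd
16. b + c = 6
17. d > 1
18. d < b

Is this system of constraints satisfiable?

One satisfying assignment is a = 3, b = 5, c = 1, d = 2, e = 4.
For the less obvious constraints — constraint 1: d + e = 6; constraint 6: e - a = 1; constraint 7: e + d = 6 — and the others hold by inspection.

Satisfiable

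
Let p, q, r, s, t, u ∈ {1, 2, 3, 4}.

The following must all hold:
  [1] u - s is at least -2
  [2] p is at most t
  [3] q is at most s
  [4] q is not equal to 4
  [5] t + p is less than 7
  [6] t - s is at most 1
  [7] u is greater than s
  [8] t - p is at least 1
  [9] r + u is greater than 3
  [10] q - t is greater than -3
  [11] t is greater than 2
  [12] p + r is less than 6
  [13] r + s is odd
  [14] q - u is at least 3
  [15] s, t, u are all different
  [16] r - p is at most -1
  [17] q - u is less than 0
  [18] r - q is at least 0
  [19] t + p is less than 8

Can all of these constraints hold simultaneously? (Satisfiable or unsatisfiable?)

Constraints 1, 6, 8, 14, 16, and 18 give u − s ≥ -2, s − t ≥ -1, t − p ≥ 1, p − r ≥ 1, r − q ≥ 0, q − u ≥ 3.
Adding all 6 inequalities: the left sides telescope to 0, and the right sides sum to (-2) + (-1) + 1 + 1 + 0 + 3 = 2. So 0 ≥ 2, which is false.

Unsatisfiable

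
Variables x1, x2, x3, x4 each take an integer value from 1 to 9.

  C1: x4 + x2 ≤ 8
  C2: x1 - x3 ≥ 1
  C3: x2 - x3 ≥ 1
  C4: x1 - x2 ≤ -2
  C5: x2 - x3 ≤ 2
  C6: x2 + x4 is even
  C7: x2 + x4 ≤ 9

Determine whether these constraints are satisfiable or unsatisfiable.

Constraints 2, 4, and 5 give x3 − x2 ≥ -2, x2 − x1 ≥ 2, x1 − x3 ≥ 1.
Adding all 3 inequalities: the left sides telescope to 0, and the right sides sum to (-2) + 2 + 1 = 1. So 0 ≥ 1, which is false.

Unsatisfiable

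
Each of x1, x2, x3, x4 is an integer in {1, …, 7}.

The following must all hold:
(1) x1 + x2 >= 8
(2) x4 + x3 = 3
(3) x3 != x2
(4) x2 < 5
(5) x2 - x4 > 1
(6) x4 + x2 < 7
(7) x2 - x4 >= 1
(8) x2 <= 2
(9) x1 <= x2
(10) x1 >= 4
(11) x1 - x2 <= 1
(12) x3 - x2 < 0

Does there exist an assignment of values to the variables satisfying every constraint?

Unsatisfiable

From constraints 9 and 10: x2 ≥ x1 and x1 ≥ 4, so x2 ≥ 4. From constraint 8: x2 ≤ 2. But 2 < 4, so no value of x2 works.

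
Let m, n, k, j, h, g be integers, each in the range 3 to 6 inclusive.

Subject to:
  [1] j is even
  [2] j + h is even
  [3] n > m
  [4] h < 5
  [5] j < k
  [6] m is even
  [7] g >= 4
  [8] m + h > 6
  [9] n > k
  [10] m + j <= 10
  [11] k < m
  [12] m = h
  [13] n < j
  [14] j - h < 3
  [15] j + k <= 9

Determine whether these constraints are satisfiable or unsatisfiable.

Constraints 3, 5, 11, and 13 give j < k, k < m, m < n, n < j. Chaining: j < k < m < n < j, which forces j < j — impossible.

Unsatisfiable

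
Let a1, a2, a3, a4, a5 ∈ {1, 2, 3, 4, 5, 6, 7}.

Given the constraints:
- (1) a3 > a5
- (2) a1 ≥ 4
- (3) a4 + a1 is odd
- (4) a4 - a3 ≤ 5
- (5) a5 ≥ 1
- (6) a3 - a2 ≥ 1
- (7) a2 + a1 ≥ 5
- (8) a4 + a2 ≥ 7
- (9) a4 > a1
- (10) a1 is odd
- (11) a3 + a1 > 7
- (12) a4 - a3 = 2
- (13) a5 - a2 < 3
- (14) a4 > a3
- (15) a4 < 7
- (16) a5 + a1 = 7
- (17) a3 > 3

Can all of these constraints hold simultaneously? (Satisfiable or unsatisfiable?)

Satisfiable

The assignment a1 = 5, a2 = 2, a3 = 4, a4 = 6, a5 = 2 works:
  constraint 4 holds since a4 - a3 = 2.
  constraint 6 holds since a3 - a2 = 2.
The rest check out directly.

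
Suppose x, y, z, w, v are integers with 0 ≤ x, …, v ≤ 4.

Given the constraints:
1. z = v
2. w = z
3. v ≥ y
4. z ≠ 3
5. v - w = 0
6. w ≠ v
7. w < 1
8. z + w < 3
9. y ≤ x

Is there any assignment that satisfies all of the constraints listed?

From constraints 1 and 2, w = z = v, so w = v. But constraint 6 says w ≠ v. Contradiction.

Unsatisfiable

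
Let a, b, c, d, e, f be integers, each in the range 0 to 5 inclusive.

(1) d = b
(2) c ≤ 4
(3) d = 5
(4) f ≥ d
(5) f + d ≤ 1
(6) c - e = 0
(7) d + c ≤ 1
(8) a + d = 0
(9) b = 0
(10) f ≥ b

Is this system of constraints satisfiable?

Constraint 3 fixes d = 5 and constraint 9 fixes b = 0, but constraint 1 requires d = b. Since 5 ≠ 0, contradiction.

Unsatisfiable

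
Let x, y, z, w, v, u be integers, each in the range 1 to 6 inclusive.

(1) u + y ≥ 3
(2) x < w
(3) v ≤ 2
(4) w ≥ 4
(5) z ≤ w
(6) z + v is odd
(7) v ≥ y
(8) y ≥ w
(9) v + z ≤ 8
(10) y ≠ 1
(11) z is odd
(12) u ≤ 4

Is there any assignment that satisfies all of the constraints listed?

Unsatisfiable

From constraints 4 and 8: y ≥ w and w ≥ 4, so y ≥ 4. From constraints 3 and 7: y ≤ v and v ≤ 2, so y ≤ 2. But 2 < 4, so no value of y works.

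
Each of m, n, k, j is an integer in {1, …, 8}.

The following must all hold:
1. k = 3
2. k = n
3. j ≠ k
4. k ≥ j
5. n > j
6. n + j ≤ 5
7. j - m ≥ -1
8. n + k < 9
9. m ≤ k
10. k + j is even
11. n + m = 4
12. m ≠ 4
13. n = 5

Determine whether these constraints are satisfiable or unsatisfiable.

Unsatisfiable

Constraint 1 fixes k = 3 and constraint 13 fixes n = 5, but constraint 2 requires k = n. Since 3 ≠ 5, contradiction.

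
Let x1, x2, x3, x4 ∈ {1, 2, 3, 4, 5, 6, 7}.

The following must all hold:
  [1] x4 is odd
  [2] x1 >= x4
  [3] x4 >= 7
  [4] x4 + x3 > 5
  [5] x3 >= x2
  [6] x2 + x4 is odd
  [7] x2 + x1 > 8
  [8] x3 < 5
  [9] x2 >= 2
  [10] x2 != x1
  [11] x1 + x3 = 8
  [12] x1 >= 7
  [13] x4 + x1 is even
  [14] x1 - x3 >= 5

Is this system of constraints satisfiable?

Unsatisfiable

From constraints 2 and 3: x1 ≥ x4 ≥ 7. From constraints 5 and 9: x3 ≥ x2 ≥ 2. Hence x1 + x3 ≥ 9. But constraint 11 requires x1 + x3 = 8, and 8 < 9. Contradiction.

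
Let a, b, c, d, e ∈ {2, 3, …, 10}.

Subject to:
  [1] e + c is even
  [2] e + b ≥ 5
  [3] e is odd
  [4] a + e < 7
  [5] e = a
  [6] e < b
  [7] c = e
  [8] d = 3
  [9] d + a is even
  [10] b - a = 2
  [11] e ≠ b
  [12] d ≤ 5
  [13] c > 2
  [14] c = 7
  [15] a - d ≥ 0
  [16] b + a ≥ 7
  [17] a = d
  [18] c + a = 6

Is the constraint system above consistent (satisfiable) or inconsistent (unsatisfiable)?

Unsatisfiable

Constraint 14 fixes c = 7 and constraint 8 fixes d = 3. Constraints 5, 7, and 17 give c = e = a = d, so c = d. But 7 ≠ 3 — contradiction.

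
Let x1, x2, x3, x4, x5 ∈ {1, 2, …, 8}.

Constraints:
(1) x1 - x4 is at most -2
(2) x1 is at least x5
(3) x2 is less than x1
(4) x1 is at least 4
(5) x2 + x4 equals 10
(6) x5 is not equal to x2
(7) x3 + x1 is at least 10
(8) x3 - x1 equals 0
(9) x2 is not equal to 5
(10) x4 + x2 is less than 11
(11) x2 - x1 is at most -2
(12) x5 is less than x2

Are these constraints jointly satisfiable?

Try x1 = 5, x2 = 2, x3 = 5, x4 = 8, x5 = 1.
Check constraint 1: x1 - x4 = -3; constraint 5: x2 + x4 = 10. The remaining constraints are straightforward to verify.

Satisfiable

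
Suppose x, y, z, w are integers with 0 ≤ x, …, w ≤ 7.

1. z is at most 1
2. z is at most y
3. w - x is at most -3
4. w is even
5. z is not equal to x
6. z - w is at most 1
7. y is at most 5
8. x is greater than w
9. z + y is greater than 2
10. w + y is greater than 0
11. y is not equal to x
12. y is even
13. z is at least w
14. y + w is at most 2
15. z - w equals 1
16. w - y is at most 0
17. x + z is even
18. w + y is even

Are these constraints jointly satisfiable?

The assignment x = 5, y = 2, z = 1, w = 0 works:
  constraint 3 holds since w - x = -5.
  constraint 6 holds since z - w = 1.
  constraint 9 holds since z + y = 3.
The rest check out directly.

Satisfiable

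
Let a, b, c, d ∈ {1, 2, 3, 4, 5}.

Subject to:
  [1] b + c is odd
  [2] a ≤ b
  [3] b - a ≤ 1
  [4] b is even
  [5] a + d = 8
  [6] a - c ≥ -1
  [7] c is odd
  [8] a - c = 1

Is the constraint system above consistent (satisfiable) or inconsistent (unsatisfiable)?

The assignment a = 4, b = 4, c = 3, d = 4 works:
  constraint 3 holds since b - a = 0.
  constraint 5 holds since a + d = 8.
The rest check out directly.

Satisfiable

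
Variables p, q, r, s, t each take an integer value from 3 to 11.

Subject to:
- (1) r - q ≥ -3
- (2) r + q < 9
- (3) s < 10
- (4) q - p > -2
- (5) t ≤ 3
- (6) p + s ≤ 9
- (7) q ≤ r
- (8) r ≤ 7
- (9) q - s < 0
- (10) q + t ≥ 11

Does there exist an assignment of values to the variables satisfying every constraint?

Unsatisfiable

From constraints 7 and 8: q ≤ r ≤ 7. From constraint 5: t ≤ 3. Hence q + t ≤ 10. But constraint 10 requires q + t ≥ 11, and 11 > 10. Contradiction.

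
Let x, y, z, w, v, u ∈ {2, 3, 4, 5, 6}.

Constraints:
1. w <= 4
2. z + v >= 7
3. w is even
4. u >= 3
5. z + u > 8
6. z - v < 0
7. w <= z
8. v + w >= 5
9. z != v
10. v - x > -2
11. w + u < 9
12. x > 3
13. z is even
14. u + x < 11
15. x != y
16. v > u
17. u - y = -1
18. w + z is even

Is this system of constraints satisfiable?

Satisfiable

Take x = 5, y = 6, z = 4, w = 2, v = 6, u = 5. Then constraint 2: z + v = 10; constraint 5: z + u = 9, and every other listed constraint is also met.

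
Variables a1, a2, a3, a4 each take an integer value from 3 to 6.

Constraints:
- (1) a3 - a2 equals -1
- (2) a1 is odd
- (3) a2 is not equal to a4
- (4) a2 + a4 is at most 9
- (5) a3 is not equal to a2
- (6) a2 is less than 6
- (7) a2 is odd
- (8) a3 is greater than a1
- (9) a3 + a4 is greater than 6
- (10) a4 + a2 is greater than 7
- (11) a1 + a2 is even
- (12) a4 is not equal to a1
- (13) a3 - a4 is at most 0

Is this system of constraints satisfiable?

Setting (a1, a2, a3, a4) = (3, 5, 4, 4) satisfies everything: constraint 1: a3 - a2 = -1; constraint 4: a2 + a4 = 9, and the others follow.

Satisfiable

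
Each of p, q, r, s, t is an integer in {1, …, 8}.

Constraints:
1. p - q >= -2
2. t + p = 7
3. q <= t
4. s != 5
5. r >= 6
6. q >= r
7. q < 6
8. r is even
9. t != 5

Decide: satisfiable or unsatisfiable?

Unsatisfiable

From constraints 5 and 6: q ≥ r and r ≥ 6, so q ≥ 6. From constraint 7: q ≤ 5. But 5 < 6, so no value of q works.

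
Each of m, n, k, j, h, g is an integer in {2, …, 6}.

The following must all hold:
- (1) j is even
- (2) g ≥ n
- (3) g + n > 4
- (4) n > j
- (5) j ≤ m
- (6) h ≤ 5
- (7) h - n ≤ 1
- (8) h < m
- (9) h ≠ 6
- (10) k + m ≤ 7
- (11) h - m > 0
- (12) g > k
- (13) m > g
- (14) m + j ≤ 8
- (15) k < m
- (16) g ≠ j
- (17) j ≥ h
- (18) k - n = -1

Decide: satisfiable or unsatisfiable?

Constraints 2, 4, 11, 13, and 17 give j < n, n ≤ g, g < m, m < h, h ≤ j. Chaining: j < n ≤ g < m < h ≤ j, which forces j < j — impossible.

Unsatisfiable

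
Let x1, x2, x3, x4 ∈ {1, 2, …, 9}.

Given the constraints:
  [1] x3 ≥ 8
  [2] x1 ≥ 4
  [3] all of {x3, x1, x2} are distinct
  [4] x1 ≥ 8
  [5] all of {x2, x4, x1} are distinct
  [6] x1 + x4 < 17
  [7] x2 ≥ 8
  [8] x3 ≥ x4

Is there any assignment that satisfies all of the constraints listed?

Unsatisfiable

Constraints 1, 4, and 7 confine each of x3, x1, x2 to the 2 values {8, 9} (the domain already gives each ≤ 9).
Constraint 3 requires all 3 of them to be distinct, but only 2 values are available — impossible by the pigeonhole principle.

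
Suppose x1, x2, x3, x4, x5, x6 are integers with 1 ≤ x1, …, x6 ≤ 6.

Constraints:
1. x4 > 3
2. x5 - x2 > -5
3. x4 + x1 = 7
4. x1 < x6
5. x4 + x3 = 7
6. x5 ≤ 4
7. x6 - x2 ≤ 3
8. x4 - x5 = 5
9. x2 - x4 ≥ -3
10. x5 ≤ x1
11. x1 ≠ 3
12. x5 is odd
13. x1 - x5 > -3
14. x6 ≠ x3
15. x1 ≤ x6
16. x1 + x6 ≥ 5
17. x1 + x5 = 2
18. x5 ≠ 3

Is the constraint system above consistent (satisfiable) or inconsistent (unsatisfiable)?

Setting (x1, x2, x3, x4, x5, x6) = (1, 3, 1, 6, 1, 6) satisfies everything: constraint 2: x5 - x2 = -2; constraint 3: x4 + x1 = 7; constraint 5: x4 + x3 = 7, and the others follow.

Satisfiable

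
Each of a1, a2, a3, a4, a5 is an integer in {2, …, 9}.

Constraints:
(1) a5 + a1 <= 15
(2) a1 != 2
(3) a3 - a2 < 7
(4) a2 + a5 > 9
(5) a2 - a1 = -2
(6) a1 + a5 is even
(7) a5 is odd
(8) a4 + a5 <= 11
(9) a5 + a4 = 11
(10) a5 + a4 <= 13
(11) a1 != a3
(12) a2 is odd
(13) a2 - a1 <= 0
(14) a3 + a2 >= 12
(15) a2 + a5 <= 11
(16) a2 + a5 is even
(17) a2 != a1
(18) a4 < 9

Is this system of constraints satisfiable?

Take a1 = 5, a2 = 3, a3 = 9, a4 = 4, a5 = 7. Then constraint 1: a5 + a1 = 12; constraint 3: a3 - a2 = 6, and every other listed constraint is also met.

Satisfiable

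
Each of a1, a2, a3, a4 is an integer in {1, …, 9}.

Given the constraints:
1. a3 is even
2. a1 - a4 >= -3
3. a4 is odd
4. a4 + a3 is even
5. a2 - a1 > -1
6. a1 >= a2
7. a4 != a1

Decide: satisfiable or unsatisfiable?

Constraint 3 makes a4 odd and constraint 1 makes a3 even, so a4 + a3 must be odd. Constraint 4 says a4 + a3 is even — contradiction.

Unsatisfiable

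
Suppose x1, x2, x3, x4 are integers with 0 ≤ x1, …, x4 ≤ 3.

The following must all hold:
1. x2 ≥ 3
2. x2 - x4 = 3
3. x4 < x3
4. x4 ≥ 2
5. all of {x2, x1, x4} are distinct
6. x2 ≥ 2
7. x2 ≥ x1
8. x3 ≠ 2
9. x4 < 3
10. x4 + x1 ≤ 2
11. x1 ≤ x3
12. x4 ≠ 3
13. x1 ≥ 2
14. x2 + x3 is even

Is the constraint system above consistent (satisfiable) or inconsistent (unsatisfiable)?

Constraints 4, 6, and 13 confine each of x2, x1, x4 to the 2 values {2, 3} (the domain already gives each ≤ 3).
Constraint 5 requires all 3 of them to be distinct, but only 2 values are available — impossible by the pigeonhole principle.

Unsatisfiable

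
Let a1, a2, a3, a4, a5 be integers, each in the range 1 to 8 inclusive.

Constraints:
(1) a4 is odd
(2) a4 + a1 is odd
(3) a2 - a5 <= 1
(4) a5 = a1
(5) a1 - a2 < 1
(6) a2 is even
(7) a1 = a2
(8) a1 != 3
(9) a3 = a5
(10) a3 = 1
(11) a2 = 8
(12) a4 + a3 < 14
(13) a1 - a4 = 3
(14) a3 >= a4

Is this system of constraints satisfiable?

Unsatisfiable

Constraint 10 fixes a3 = 1 and constraint 11 fixes a2 = 8. Constraints 4, 7, and 9 give a3 = a5 = a1 = a2, so a3 = a2. But 1 ≠ 8 — contradiction.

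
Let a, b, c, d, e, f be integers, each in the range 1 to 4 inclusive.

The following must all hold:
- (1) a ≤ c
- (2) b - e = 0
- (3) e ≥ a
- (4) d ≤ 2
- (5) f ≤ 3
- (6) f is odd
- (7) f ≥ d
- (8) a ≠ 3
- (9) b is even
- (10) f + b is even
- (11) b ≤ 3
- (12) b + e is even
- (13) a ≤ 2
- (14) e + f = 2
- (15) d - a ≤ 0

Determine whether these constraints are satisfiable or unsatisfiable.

Unsatisfiable

Constraint 6 makes f odd and constraint 9 makes b even, so f + b must be odd. Constraint 10 says f + b is even — contradiction.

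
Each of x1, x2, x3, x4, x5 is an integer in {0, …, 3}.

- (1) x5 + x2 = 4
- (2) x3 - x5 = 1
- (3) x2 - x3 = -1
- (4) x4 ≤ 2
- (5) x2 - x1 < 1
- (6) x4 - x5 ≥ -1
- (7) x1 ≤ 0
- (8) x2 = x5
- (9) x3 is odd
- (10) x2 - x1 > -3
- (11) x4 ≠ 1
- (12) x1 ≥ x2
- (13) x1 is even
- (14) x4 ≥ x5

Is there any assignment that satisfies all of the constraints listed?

From constraints 4 and 14: x5 ≤ x4 ≤ 2. From constraints 7 and 12: x2 ≤ x1 ≤ 0. Hence x5 + x2 ≤ 2. But constraint 1 requires x5 + x2 = 4, and 4 > 2. Contradiction.

Unsatisfiable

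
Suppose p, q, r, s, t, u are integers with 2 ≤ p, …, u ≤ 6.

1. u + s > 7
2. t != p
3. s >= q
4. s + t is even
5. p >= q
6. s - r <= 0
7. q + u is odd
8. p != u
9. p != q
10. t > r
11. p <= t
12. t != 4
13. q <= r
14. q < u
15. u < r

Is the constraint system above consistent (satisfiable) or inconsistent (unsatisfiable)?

Satisfiable

Setting (p, q, r, s, t, u) = (5, 3, 5, 4, 6, 4) satisfies everything: constraint 1: u + s = 8; constraint 6: s - r = -1, and the others follow.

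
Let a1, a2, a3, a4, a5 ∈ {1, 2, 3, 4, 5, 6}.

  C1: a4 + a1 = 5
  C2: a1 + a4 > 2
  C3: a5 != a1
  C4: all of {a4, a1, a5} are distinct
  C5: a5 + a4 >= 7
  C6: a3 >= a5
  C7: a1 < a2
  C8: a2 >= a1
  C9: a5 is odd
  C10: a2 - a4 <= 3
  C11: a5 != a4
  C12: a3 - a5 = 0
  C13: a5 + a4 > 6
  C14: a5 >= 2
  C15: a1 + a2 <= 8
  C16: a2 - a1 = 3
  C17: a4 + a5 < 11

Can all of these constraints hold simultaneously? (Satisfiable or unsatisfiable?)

Satisfiable

The assignment a1 = 1, a2 = 4, a3 = 5, a4 = 4, a5 = 5 works:
  constraint 1 holds since a4 + a1 = 5.
  constraint 2 holds since a1 + a4 = 5.
The rest check out directly.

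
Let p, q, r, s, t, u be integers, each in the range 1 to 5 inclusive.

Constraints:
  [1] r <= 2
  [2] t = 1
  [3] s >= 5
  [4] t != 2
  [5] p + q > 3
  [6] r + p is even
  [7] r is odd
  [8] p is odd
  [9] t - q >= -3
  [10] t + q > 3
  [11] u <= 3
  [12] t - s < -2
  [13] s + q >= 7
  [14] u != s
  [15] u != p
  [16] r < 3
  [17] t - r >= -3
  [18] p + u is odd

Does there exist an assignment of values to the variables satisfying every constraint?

Setting (p, q, r, s, t, u) = (3, 3, 1, 5, 1, 2) satisfies everything: constraint 5: p + q = 6; constraint 9: t - q = -2, and the others follow.

Satisfiable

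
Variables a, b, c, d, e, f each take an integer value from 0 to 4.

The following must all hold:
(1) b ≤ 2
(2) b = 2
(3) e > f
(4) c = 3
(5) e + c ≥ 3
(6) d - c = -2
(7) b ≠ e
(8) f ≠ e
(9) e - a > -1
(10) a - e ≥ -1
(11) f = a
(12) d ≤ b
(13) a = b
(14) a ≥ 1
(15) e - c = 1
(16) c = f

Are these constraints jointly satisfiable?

Unsatisfiable

Constraint 4 fixes c = 3 and constraint 2 fixes b = 2. Constraints 11, 13, and 16 give c = f = a = b, so c = b. But 3 ≠ 2 — contradiction.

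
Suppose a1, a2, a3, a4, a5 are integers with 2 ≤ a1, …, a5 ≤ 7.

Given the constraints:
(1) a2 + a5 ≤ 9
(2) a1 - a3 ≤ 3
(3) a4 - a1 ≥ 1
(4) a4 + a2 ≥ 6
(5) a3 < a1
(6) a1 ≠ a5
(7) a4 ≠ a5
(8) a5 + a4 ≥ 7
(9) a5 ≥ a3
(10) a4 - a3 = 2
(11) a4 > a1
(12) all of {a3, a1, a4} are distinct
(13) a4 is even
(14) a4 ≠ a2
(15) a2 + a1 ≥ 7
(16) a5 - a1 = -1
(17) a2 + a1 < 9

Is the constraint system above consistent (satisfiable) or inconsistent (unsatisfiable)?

Satisfiable

Setting (a1, a2, a3, a4, a5) = (5, 2, 4, 6, 4) satisfies everything: constraint 1: a2 + a5 = 6; constraint 2: a1 - a3 = 1; constraint 3: a4 - a1 = 1, and the others follow.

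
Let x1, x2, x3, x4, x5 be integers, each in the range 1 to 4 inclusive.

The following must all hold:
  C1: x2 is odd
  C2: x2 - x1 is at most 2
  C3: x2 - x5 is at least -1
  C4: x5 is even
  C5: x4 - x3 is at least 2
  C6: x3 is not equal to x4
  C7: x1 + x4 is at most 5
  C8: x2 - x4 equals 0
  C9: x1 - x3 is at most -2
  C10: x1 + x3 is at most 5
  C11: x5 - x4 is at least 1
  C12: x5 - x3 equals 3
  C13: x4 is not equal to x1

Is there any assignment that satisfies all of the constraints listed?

Constraints 2, 3, 5, 9, and 11 give x1 − x2 ≥ -2, x2 − x5 ≥ -1, x5 − x4 ≥ 1, x4 − x3 ≥ 2, x3 − x1 ≥ 2.
Adding all 5 inequalities: the left sides telescope to 0, and the right sides sum to (-2) + (-1) + 1 + 2 + 2 = 2. So 0 ≥ 2, which is false.

Unsatisfiable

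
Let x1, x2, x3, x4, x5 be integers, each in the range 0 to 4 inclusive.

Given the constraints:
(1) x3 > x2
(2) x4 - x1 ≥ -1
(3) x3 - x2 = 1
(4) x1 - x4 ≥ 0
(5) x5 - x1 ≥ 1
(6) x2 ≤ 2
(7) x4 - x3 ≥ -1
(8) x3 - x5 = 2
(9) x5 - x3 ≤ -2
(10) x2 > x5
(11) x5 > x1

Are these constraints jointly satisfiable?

Constraints 4, 5, 7, and 9 give x3 − x5 ≥ 2, x5 − x1 ≥ 1, x1 − x4 ≥ 0, x4 − x3 ≥ -1.
Adding all 4 inequalities: the left sides telescope to 0, and the right sides sum to 2 + 1 + 0 + (-1) = 2. So 0 ≥ 2, which is false.

Unsatisfiable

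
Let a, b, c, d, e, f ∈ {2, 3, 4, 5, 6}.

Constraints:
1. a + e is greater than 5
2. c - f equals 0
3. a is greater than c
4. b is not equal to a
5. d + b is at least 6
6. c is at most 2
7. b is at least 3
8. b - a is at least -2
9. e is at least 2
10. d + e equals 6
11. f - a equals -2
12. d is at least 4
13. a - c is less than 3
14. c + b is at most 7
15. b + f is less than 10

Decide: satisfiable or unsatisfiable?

Take a = 4, b = 5, c = 2, d = 4, e = 2, f = 2. Then constraint 1: a + e = 6; constraint 2: c - f = 0, and every other listed constraint is also met.

Satisfiable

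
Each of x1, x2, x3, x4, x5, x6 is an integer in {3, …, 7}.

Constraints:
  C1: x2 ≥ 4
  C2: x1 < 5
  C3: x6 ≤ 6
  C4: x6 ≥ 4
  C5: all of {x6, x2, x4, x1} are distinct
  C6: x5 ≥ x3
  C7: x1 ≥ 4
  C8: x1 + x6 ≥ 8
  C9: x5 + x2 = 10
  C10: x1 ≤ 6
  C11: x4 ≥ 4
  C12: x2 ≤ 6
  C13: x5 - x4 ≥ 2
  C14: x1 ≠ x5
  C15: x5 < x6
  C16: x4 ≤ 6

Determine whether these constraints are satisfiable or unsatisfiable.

Constraints 1, 3, 4, 7, 10, 11, 12, and 16 confine each of x6, x2, x4, x1 to the 3 values {4, …, 6}.
Constraint 5 requires all 4 of them to be distinct, but only 3 values are available — impossible by the pigeonhole principle.

Unsatisfiable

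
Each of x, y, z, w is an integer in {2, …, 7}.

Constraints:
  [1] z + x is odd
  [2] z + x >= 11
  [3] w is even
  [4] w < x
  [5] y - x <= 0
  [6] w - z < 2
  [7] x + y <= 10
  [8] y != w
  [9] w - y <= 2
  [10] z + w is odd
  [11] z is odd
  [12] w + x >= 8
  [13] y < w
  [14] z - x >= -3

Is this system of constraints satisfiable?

Try x = 6, y = 3, z = 5, w = 4.
Check constraint 2: z + x = 11; constraint 5: y - x = -3; constraint 6: w - z = -1. The remaining constraints are straightforward to verify.

Satisfiable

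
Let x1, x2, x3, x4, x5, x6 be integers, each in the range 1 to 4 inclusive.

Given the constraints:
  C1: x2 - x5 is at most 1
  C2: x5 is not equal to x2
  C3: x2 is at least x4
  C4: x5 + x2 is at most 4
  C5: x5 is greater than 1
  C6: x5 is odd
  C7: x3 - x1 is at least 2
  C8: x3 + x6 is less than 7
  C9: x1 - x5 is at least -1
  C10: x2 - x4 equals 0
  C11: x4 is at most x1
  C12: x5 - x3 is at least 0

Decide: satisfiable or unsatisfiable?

Unsatisfiable

Constraints 7, 9, and 12 give x5 − x3 ≥ 0, x3 − x1 ≥ 2, x1 − x5 ≥ -1.
Adding all 3 inequalities: the left sides telescope to 0, and the right sides sum to 0 + 2 + (-1) = 1. So 0 ≥ 1, which is false.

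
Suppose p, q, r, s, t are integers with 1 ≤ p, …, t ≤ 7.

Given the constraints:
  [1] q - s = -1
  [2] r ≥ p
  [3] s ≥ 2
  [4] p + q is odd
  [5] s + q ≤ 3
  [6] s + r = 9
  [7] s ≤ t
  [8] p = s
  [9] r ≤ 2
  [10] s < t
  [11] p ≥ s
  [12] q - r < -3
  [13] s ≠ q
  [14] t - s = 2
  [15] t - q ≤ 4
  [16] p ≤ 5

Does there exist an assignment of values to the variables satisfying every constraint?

Unsatisfiable

From constraints 11 and 16: s ≤ p ≤ 5. From constraint 9: r ≤ 2. Hence s + r ≤ 7. But constraint 6 requires s + r = 9, and 9 > 7. Contradiction.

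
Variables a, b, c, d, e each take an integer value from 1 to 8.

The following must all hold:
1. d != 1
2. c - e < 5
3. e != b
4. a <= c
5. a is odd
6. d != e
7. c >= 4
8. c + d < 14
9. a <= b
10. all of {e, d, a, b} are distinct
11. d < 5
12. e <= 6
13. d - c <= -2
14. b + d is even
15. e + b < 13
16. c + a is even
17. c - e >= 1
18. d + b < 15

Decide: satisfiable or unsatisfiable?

The assignment a = 5, b = 8, c = 7, d = 4, e = 3 works:
  constraint 2 holds since c - e = 4.
  constraint 8 holds since c + d = 11.
  constraint 13 holds since d - c = -3.
The rest check out directly.

Satisfiable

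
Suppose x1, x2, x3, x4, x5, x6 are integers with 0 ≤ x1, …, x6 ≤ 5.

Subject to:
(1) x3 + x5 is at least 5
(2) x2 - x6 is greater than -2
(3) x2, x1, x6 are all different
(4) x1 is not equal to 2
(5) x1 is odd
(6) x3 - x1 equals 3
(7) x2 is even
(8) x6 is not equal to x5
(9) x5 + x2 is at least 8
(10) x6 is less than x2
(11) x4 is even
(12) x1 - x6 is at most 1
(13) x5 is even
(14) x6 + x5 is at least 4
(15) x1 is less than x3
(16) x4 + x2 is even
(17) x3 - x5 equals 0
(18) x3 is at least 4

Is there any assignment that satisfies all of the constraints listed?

Take x1 = 1, x2 = 4, x3 = 4, x4 = 0, x5 = 4, x6 = 3. Then constraint 1: x3 + x5 = 8; constraint 2: x2 - x6 = 1; constraint 6: x3 - x1 = 3, and every other listed constraint is also met.

Satisfiable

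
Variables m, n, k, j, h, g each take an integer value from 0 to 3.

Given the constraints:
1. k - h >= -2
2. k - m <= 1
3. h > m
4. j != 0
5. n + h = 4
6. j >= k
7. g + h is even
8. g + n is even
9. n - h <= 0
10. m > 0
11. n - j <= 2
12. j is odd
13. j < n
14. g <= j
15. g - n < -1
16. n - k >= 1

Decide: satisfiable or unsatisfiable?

Setting (m, n, k, j, h, g) = (1, 2, 0, 1, 2, 0) satisfies everything: constraint 1: k - h = -2; constraint 2: k - m = -1, and the others follow.

Satisfiable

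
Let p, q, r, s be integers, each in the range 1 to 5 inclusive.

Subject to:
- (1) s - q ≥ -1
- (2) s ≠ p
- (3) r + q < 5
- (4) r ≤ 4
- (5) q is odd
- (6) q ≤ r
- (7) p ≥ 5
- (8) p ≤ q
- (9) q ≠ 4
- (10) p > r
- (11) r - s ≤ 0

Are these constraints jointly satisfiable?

Unsatisfiable

From constraints 7 and 8: q ≥ p and p ≥ 5, so q ≥ 5. From constraints 4 and 6: q ≤ r and r ≤ 4, so q ≤ 4. But 4 < 5, so no value of q works.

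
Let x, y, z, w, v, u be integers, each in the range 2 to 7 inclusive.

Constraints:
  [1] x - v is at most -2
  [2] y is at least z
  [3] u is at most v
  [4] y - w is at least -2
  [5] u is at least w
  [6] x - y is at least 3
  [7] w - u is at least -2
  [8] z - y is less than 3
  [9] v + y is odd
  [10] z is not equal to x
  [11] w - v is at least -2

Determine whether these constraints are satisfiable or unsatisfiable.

Constraints 1, 4, 6, and 11 give x − y ≥ 3, y − w ≥ -2, w − v ≥ -2, v − x ≥ 2.
Adding all 4 inequalities: the left sides telescope to 0, and the right sides sum to 3 + (-2) + (-2) + 2 = 1. So 0 ≥ 1, which is false.

Unsatisfiable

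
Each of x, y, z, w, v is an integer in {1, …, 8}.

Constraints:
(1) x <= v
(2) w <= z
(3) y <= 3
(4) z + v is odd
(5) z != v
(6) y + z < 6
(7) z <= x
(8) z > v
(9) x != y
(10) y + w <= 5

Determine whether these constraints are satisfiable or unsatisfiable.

Constraints 1, 7, and 8 give x ≤ v, v < z, z ≤ x. Chaining: x ≤ v < z ≤ x, which forces x < x — impossible.

Unsatisfiable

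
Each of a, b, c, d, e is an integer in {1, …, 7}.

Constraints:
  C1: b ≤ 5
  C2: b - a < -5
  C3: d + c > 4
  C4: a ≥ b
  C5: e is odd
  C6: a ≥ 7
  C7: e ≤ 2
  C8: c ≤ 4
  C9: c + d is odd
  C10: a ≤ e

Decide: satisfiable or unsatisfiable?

Unsatisfiable

From constraint 6: a ≥ 7. From constraints 7 and 10: a ≤ e and e ≤ 2, so a ≤ 2. But 2 < 7, so no value of a works.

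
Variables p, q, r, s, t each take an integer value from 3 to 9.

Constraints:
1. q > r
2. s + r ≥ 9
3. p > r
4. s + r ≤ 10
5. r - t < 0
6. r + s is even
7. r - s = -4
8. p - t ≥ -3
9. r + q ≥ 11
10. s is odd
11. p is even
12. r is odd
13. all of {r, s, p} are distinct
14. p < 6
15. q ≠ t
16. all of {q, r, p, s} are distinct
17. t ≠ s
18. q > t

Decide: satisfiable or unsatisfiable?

Satisfiable

Take p = 4, q = 8, r = 3, s = 7, t = 4. Then constraint 2: s + r = 10; constraint 4: s + r = 10; constraint 5: r - t = -1, and every other listed constraint is also met.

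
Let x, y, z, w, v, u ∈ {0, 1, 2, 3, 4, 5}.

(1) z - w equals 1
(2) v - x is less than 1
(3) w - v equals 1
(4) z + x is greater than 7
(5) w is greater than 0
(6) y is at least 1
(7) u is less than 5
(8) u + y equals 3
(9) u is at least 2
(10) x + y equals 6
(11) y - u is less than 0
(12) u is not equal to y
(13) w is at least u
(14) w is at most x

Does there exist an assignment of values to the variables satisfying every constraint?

One satisfying assignment is x = 5, y = 1, z = 5, w = 4, v = 3, u = 2.
For the less obvious constraints — constraint 1: z - w = 1; constraint 2: v - x = -2 — and the others hold by inspection.

Satisfiable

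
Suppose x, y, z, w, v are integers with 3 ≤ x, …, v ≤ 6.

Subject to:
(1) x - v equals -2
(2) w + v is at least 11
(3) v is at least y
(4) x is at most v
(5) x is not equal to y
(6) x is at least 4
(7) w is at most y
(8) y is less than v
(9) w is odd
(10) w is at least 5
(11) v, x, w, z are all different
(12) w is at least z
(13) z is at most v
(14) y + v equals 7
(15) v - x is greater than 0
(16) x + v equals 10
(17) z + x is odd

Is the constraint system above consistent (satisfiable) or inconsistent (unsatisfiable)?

From constraints 7 and 10: y ≥ w ≥ 5. From constraints 4 and 6: v ≥ x ≥ 4. Hence y + v ≥ 9. But constraint 14 requires y + v = 7, and 7 < 9. Contradiction.

Unsatisfiable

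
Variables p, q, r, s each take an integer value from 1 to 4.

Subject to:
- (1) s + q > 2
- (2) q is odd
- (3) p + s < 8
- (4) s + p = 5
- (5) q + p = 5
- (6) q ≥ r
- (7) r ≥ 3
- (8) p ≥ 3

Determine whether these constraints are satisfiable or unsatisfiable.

Unsatisfiable

From constraints 6 and 7: q ≥ r ≥ 3. From constraint 8: p ≥ 3. Hence q + p ≥ 6. But constraint 5 requires q + p = 5, and 5 < 6. Contradiction.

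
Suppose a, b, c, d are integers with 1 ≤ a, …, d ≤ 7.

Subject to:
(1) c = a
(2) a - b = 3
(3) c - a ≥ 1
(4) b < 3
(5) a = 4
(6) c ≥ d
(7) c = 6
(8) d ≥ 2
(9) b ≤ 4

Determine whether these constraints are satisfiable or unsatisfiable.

Constraint 7 fixes c = 6 and constraint 5 fixes a = 4, but constraint 1 requires c = a. Since 6 ≠ 4, contradiction.

Unsatisfiable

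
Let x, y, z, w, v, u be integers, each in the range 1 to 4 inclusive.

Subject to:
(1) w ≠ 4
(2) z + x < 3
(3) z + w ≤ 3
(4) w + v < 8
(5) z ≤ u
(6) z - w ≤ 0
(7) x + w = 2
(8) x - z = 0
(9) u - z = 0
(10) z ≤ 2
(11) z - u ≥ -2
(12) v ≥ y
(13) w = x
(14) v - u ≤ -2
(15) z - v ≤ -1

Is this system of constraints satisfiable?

Constraints 11, 14, and 15 give u − v ≥ 2, v − z ≥ 1, z − u ≥ -2.
Adding all 3 inequalities: the left sides telescope to 0, and the right sides sum to 2 + 1 + (-2) = 1. So 0 ≥ 1, which is false.

Unsatisfiable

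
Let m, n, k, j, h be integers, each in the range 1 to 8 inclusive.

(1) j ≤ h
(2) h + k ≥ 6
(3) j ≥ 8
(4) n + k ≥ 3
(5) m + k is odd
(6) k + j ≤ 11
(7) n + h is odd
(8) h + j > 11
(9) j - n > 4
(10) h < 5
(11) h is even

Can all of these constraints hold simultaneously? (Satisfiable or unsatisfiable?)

From constraints 1 and 3: h ≥ j and j ≥ 8, so h ≥ 8. From constraint 10: h ≤ 4. But 4 < 8, so no value of h works.

Unsatisfiable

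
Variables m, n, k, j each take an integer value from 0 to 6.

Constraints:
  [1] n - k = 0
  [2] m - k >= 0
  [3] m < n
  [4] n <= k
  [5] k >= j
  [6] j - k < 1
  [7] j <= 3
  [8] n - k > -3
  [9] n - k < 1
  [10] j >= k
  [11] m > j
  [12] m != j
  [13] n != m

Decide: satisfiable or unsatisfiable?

Unsatisfiable

Constraints 3, 4, 10, and 11 give n ≤ k, k ≤ j, j < m, m < n. Chaining: n ≤ k ≤ j < m < n, which forces n < n — impossible.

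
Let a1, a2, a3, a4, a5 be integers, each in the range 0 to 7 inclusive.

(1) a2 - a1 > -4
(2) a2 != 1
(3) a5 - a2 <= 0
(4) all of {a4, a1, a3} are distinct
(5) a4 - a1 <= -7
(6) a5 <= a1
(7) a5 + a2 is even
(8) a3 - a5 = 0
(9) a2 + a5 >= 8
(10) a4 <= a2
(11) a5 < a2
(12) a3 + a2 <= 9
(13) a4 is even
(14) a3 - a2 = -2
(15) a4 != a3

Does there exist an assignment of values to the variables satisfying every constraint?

Satisfiable

Try a1 = 7, a2 = 5, a3 = 3, a4 = 0, a5 = 3.
Check constraint 1: a2 - a1 = -2; constraint 3: a5 - a2 = -2; constraint 5: a4 - a1 = -7. The remaining constraints are straightforward to verify.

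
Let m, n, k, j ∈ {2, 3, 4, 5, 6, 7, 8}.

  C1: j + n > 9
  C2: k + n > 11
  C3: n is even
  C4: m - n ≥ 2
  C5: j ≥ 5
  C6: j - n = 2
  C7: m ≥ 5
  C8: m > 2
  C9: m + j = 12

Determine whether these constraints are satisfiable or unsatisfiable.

Satisfiable

One satisfying assignment is m = 6, n = 4, k = 8, j = 6.
For the less obvious constraints — constraint 1: j + n = 10; constraint 2: k + n = 12; constraint 4: m - n = 2 — and the others hold by inspection.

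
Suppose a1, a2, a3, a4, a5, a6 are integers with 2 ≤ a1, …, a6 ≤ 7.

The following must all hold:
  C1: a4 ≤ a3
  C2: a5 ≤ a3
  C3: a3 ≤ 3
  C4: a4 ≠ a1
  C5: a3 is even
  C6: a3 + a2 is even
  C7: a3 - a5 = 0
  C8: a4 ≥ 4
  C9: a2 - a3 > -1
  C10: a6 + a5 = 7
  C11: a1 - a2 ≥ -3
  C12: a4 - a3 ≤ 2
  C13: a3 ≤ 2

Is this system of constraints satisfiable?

From constraint 8: a4 ≥ 4. From constraints 1 and 13: a4 ≤ a3 and a3 ≤ 2, so a4 ≤ 2. But 2 < 4, so no value of a4 works.

Unsatisfiable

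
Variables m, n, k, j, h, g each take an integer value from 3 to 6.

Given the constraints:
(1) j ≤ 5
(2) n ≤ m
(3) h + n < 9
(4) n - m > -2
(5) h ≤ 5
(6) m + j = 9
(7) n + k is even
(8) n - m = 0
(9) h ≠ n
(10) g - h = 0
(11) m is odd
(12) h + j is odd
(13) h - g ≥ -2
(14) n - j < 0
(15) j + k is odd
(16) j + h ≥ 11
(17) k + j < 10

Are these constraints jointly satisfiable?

Unsatisfiable

From constraint 1: j ≤ 5. From constraint 5: h ≤ 5. Hence j + h ≤ 10. But constraint 16 requires j + h ≥ 11, and 11 > 10. Contradiction.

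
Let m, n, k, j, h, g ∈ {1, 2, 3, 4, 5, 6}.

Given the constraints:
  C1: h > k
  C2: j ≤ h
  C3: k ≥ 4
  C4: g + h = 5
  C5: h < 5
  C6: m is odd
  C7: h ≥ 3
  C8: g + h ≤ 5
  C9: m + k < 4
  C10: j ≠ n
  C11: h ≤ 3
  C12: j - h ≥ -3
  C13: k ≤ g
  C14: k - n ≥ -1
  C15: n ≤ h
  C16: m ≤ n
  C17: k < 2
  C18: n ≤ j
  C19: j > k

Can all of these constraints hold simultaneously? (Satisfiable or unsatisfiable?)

Unsatisfiable

From constraints 3 and 13: g ≥ k ≥ 4. From constraint 7: h ≥ 3. Hence g + h ≥ 7. But constraint 8 requires g + h ≤ 5, and 5 < 7. Contradiction.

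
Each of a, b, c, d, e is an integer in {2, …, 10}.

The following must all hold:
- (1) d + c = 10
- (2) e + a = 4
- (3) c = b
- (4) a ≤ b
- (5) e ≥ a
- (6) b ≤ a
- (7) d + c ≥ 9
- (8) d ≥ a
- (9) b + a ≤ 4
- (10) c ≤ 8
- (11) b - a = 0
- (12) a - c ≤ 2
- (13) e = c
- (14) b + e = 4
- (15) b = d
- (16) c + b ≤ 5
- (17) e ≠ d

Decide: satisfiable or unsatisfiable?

From constraints 3, 13, and 15, e = c = b = d, so e = d. But constraint 17 says e ≠ d. Contradiction.

Unsatisfiable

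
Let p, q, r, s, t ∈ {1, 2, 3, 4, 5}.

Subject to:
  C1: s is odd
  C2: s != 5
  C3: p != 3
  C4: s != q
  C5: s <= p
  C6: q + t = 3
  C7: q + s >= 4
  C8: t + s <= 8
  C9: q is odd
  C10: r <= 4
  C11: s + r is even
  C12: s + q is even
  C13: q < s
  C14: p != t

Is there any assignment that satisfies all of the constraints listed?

Satisfiable

Setting (p, q, r, s, t) = (5, 1, 3, 3, 2) satisfies everything: constraint 6: q + t = 3; constraint 7: q + s = 4, and the others follow.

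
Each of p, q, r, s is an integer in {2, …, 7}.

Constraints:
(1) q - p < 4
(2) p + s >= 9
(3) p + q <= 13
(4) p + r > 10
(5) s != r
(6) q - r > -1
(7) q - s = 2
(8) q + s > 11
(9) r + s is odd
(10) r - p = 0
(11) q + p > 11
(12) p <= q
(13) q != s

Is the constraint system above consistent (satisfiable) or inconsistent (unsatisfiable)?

Try p = 6, q = 7, r = 6, s = 5.
Check constraint 1: q - p = 1; constraint 2: p + s = 11. The remaining constraints are straightforward to verify.

Satisfiable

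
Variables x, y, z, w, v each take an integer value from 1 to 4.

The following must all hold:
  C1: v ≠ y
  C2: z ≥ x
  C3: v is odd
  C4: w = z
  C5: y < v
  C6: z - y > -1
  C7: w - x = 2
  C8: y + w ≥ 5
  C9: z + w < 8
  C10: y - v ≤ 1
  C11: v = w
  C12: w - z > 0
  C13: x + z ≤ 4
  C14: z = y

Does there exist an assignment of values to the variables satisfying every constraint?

From constraints 4, 11, and 14, v = w = z = y, so v = y. But constraint 1 says v ≠ y. Contradiction.

Unsatisfiable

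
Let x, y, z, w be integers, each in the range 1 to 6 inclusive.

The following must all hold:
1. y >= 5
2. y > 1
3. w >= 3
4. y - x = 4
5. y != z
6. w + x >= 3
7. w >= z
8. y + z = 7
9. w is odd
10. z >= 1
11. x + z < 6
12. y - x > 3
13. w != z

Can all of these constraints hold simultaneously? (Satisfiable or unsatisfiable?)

Satisfiable

Setting (x, y, z, w) = (2, 6, 1, 3) satisfies everything: constraint 4: y - x = 4; constraint 6: w + x = 5; constraint 8: y + z = 7, and the others follow.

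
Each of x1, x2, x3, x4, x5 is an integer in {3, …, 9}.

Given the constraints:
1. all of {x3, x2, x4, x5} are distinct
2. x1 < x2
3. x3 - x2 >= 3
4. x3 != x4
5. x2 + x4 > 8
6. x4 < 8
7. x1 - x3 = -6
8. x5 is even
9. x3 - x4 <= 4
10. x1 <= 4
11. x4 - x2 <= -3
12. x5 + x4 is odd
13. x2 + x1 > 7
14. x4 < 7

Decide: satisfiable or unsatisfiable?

Constraints 3, 9, and 11 give x3 − x2 ≥ 3, x2 − x4 ≥ 3, x4 − x3 ≥ -4.
Adding all 3 inequalities: the left sides telescope to 0, and the right sides sum to 3 + 3 + (-4) = 2. So 0 ≥ 2, which is false.

Unsatisfiable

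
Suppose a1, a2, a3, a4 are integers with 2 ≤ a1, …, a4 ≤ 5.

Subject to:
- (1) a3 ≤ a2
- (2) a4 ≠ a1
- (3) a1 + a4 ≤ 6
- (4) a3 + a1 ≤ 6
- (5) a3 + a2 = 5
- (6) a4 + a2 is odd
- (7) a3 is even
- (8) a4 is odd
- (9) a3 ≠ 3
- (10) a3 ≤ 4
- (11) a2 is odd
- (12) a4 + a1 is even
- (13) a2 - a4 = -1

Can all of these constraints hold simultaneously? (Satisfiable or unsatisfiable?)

Unsatisfiable

Constraint 8 makes a4 odd and constraint 11 makes a2 odd, so a4 + a2 must be even. Constraint 6 says a4 + a2 is odd — contradiction.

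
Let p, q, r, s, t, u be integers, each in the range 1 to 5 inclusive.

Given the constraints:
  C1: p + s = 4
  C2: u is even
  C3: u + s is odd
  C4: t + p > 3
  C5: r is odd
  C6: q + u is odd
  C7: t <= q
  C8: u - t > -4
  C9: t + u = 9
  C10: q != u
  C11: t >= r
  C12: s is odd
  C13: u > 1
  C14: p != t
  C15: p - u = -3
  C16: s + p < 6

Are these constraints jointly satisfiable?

The assignment p = 1, q = 5, r = 5, s = 3, t = 5, u = 4 works:
  constraint 1 holds since p + s = 4.
  constraint 4 holds since t + p = 6.
  constraint 8 holds since u - t = -1.
The rest check out directly.

Satisfiable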